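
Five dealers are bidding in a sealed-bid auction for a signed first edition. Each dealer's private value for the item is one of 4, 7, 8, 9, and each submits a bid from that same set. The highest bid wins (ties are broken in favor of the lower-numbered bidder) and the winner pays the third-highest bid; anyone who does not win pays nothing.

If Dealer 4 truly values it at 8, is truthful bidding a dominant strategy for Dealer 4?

Consider the case where Dealer 1 bids 4, Dealer 2 bids 4, Dealer 3 bids 4 and Dealer 5 bids 9.
Truthful bid 8: loses, pays 0, utility 0.
Bid 9 instead: wins, pays 4, utility 8 - 4 = 4.
Since 4 > 0, bidding 9 is strictly better here, so truthful bidding is not dominant.

No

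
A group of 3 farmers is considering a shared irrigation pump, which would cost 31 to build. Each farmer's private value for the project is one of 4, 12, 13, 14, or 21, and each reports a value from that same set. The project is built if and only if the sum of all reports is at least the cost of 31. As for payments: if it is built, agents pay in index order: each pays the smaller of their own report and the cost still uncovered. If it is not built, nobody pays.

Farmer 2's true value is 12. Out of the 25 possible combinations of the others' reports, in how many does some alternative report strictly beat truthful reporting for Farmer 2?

10

Others report (12, 21): truth gives 0; report 4 gives 8 > 0. Violating.
Others report (13, 14): truth gives 0; report 4 gives 8 > 0. Violating.
Others report (13, 21): truth gives 0; report 4 gives 8 > 0. Violating.
Others report (14, 13): truth gives 0; report 4 gives 8 > 0. Violating.
Others report (4, 4): truth gives 0; no alternative beats it.
Others report (4, 12): truth gives 0; no alternative beats it.
(Checking all 25 profiles: 10 have a profitable deviation, 15 do not.)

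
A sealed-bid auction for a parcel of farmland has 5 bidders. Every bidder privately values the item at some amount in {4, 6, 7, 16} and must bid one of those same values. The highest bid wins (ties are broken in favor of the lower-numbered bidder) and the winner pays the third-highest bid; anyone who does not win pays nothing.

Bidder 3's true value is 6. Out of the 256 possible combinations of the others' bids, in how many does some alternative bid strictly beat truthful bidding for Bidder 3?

Others bid (4, 4, 4, 7): truth gives 0; bid 7 gives 2 > 0. Violating.
Others bid (4, 4, 4, 16): truth gives 0; bid 16 gives 2 > 0. Violating.
Others bid (4, 4, 7, 4): truth gives 0; bid 7 gives 2 > 0. Violating.
Others bid (4, 4, 16, 4): truth gives 0; bid 16 gives 2 > 0. Violating.
Others bid (4, 4, 4, 4): truth gives 2; no alternative beats it.
Others bid (4, 4, 4, 6): truth gives 2; no alternative beats it.
(Checking all 256 profiles: 8 have a profitable deviation, 248 do not.)

8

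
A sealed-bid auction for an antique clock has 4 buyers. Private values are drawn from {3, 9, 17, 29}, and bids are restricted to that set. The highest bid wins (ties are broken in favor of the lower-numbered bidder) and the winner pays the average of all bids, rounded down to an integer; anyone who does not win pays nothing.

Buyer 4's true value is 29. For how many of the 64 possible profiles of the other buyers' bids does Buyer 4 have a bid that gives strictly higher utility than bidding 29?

Others bid (3, 3, 3): truth gives 20; bid 9 gives 25 > 20. Violating.
Others bid (3, 3, 9): truth gives 18; bid 17 gives 21 > 18. Violating.
Others bid (3, 9, 3): truth gives 18; bid 17 gives 21 > 18. Violating.
Others bid (3, 9, 9): truth gives 17; bid 17 gives 20 > 17. Violating.
Others bid (3, 3, 17): truth gives 16; no alternative beats it.
Others bid (3, 3, 29): truth gives 0; no alternative beats it.
(Checking all 64 profiles: 8 have a profitable deviation, 56 do not.)

8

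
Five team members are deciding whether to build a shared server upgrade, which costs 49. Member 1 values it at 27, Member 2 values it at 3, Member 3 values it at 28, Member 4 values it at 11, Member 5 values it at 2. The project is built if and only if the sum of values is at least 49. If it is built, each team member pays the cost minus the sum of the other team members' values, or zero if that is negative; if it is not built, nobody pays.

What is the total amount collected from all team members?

Total value 71 ≥ cost 49, so it is built.
Member 1: others sum to 44; max(0, 49 - 44) = 5.
Member 2: others sum to 68; max(0, 49 - 68) = 0.
Member 3: others sum to 43; max(0, 49 - 43) = 6.
Member 4: others sum to 60; max(0, 49 - 60) = 0.
Member 5: others sum to 69; max(0, 49 - 69) = 0.
Total collected = 5 + 0 + 6 + 0 + 0 = 11.

11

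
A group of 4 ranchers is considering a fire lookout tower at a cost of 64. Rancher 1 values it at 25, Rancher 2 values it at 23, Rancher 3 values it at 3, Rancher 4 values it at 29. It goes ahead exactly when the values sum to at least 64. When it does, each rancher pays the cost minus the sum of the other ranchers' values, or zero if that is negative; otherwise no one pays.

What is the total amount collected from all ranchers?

29

Total value 80 ≥ cost 64, so it is built.
Rancher 1: others sum to 55; max(0, 64 - 55) = 9.
Rancher 2: others sum to 57; max(0, 64 - 57) = 7.
Rancher 3: others sum to 77; max(0, 64 - 77) = 0.
Rancher 4: others sum to 51; max(0, 64 - 51) = 13.
Total collected = 9 + 7 + 0 + 13 = 29.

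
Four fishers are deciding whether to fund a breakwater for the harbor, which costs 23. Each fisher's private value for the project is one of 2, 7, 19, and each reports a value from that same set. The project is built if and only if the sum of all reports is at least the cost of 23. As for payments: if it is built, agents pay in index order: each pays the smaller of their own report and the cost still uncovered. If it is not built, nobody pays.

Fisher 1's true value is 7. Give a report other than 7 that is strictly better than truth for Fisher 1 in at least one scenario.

Suppose Fisher 2 reports 2, Fisher 3 reports 2 and Fisher 4 reports 19.
Report 7: project built, pays 7, utility 7 - 7 = 0.
Report 2: project built, pays 2, utility 7 - 2 = 5.
So reporting 2 beats truth here (5 > 0).

2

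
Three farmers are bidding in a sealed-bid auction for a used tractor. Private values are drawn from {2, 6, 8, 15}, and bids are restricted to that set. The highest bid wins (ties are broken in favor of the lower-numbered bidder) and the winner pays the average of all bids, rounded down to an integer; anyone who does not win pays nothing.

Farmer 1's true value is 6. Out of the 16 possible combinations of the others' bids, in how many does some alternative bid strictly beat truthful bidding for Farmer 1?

Others bid (2, 2): truth gives 3; bid 2 gives 4 > 3. Violating.
Others bid (2, 6): truth gives 2; no alternative beats it.
Others bid (2, 8): truth gives 0; no alternative beats it.
(Checking all 16 profiles: 1 has a profitable deviation, 15 do not.)

1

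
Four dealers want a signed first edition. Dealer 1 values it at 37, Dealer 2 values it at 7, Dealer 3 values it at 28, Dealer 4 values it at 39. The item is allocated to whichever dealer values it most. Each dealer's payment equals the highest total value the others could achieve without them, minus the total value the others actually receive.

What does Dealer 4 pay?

Dealer 4 has the highest value and receives the item.
Without Dealer 4, the item would go to the next-highest value, 37, so the others could achieve 37.
With Dealer 4 present and winning, the others receive nothing, so their total is 0.
Payment = 37 - 0 = 37.

37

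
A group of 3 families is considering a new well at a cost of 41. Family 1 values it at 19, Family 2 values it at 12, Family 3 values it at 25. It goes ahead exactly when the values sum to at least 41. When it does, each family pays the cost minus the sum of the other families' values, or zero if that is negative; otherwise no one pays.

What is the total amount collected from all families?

14

Total value 56 ≥ cost 41, so it is built.
Family 1: others sum to 37; max(0, 41 - 37) = 4.
Family 2: others sum to 44; max(0, 41 - 44) = 0.
Family 3: others sum to 31; max(0, 41 - 31) = 10.
Total collected = 4 + 0 + 10 = 14.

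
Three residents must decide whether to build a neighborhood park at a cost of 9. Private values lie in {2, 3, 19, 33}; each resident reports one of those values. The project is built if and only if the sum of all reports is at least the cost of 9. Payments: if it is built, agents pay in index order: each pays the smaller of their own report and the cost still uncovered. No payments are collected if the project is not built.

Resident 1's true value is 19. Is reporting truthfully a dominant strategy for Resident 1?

Consider the case where Resident 2 reports 2 and Resident 3 reports 19.
Truthful report 19: project built, pays 9, utility 19 - 9 = 10.
Report 2 instead: project built, pays 2, utility 19 - 2 = 17.
Since 17 > 10, reporting 2 is strictly better here, so truthful reporting is not dominant.

No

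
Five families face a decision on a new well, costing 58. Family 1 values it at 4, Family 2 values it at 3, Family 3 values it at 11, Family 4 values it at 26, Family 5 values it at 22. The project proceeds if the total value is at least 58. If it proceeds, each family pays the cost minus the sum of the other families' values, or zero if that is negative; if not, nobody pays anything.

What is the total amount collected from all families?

Total value 66 ≥ cost 58, so it is built.
Family 1: others sum to 62; max(0, 58 - 62) = 0.
Family 2: others sum to 63; max(0, 58 - 63) = 0.
Family 3: others sum to 55; max(0, 58 - 55) = 3.
Family 4: others sum to 40; max(0, 58 - 40) = 18.
Family 5: others sum to 44; max(0, 58 - 44) = 14.
Total collected = 0 + 0 + 3 + 18 + 14 = 35.

35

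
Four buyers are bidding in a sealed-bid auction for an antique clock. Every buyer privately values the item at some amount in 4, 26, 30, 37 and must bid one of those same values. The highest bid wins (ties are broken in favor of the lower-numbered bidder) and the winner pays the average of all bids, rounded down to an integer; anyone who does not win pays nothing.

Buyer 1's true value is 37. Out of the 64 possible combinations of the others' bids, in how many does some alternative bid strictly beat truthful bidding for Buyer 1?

27

Others bid (4, 4, 4): truth gives 25; bid 4 gives 33 > 25. Violating.
Others bid (4, 4, 26): truth gives 20; bid 26 gives 22 > 20. Violating.
Others bid (4, 4, 30): truth gives 19; bid 30 gives 20 > 19. Violating.
Others bid (4, 26, 4): truth gives 20; bid 26 gives 22 > 20. Violating.
Others bid (4, 4, 37): truth gives 17; no alternative beats it.
Others bid (4, 26, 37): truth gives 11; no alternative beats it.
(Checking all 64 profiles: 27 have a profitable deviation, 37 do not.)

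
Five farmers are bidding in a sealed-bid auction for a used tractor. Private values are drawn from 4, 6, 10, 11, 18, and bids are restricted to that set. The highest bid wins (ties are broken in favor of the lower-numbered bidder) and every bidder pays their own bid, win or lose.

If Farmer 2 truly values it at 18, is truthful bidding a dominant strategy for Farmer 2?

No

Consider the case where Farmer 1 bids 4, Farmer 3 bids 4, Farmer 4 bids 4 and Farmer 5 bids 4.
Truthful bid 18: wins, pays 18, utility 18 - 18 = 0.
Bid 6 instead: wins, pays 6, utility 18 - 6 = 12.
Since 12 > 0, bidding 6 is strictly better here, so truthful bidding is not dominant.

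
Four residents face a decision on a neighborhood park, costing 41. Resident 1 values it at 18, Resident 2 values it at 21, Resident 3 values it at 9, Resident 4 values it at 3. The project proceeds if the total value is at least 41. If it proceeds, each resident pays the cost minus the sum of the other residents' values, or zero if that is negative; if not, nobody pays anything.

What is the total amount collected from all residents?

19

Total value 51 ≥ cost 41, so it is built.
Resident 1: others sum to 33; max(0, 41 - 33) = 8.
Resident 2: others sum to 30; max(0, 41 - 30) = 11.
Resident 3: others sum to 42; max(0, 41 - 42) = 0.
Resident 4: others sum to 48; max(0, 41 - 48) = 0.
Total collected = 8 + 11 + 0 + 0 = 19.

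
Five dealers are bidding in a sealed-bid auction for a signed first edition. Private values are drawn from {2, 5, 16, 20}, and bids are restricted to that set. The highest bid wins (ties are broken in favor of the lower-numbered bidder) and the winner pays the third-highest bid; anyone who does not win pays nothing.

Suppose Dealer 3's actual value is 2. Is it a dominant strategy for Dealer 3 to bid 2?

Yes

Check each profile of the others' bids and compare truth against every alternative bid.
Others bid (2, 2, 5, 5): truth gives 0, best alternative gives -3.
Others bid (2, 2, 2, 2): truth gives 0, best alternative gives 0.
Others bid (2, 2, 2, 5): truth gives 0, best alternative gives 0.
Others bid (2, 2, 2, 16): truth gives 0, best alternative gives 0.
Others bid (2, 2, 2, 20): truth gives 0, best alternative gives 0.
Others bid (2, 2, 5, 2): truth gives 0, best alternative gives 0.
(Remaining 250 profiles checked similarly; truth is weakly best in each.)
In every case the truthful bid is at least as good as any alternative, so it is a dominant strategy.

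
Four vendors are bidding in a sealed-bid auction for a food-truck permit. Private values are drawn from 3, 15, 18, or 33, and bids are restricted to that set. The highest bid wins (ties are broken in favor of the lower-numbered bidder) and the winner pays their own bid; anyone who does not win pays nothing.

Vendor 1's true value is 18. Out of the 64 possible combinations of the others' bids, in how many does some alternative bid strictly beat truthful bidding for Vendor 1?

Others bid (3, 3, 3): truth gives 0; bid 3 gives 15 > 0. Violating.
Others bid (3, 3, 15): truth gives 0; bid 15 gives 3 > 0. Violating.
Others bid (3, 15, 3): truth gives 0; bid 15 gives 3 > 0. Violating.
Others bid (3, 15, 15): truth gives 0; bid 15 gives 3 > 0. Violating.
Others bid (3, 3, 18): truth gives 0; no alternative beats it.
Others bid (3, 3, 33): truth gives 0; no alternative beats it.
(Checking all 64 profiles: 8 have a profitable deviation, 56 do not.)

8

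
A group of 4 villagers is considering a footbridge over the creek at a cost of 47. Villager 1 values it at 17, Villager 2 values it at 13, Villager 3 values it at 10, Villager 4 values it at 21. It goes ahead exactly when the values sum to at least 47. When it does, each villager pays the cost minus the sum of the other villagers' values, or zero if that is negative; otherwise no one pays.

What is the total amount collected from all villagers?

10

Total value 61 ≥ cost 47, so it is built.
Villager 1: others sum to 44; max(0, 47 - 44) = 3.
Villager 2: others sum to 48; max(0, 47 - 48) = 0.
Villager 3: others sum to 51; max(0, 47 - 51) = 0.
Villager 4: others sum to 40; max(0, 47 - 40) = 7.
Total collected = 3 + 0 + 0 + 7 = 10.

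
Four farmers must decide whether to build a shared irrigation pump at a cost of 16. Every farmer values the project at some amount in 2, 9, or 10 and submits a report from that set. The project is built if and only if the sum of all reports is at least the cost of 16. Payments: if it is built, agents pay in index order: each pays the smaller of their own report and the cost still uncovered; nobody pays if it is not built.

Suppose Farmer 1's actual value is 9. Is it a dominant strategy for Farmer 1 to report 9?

Consider the case where Farmer 2 reports 2, Farmer 3 reports 2 and Farmer 4 reports 10.
Truthful report 9: project built, pays 9, utility 9 - 9 = 0.
Report 2 instead: project built, pays 2, utility 9 - 2 = 7.
Since 7 > 0, reporting 2 is strictly better here, so truthful reporting is not dominant.

No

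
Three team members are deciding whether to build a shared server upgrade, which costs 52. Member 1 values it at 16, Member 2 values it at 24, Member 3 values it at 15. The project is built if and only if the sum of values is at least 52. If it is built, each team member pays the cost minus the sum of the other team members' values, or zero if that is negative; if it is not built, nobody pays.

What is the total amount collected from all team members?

46

Total value 55 ≥ cost 52, so it is built.
Member 1: others sum to 39; max(0, 52 - 39) = 13.
Member 2: others sum to 31; max(0, 52 - 31) = 21.
Member 3: others sum to 40; max(0, 52 - 40) = 12.
Total collected = 13 + 21 + 12 = 46.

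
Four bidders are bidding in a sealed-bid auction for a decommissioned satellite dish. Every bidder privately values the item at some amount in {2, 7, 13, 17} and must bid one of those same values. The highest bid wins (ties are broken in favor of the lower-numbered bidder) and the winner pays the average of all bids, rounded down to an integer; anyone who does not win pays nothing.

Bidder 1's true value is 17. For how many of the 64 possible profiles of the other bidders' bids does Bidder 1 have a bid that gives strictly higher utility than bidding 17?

27

Others bid (2, 2, 2): truth gives 12; bid 2 gives 15 > 12. Violating.
Others bid (2, 2, 7): truth gives 10; bid 7 gives 13 > 10. Violating.
Others bid (2, 2, 13): truth gives 9; bid 13 gives 10 > 9. Violating.
Others bid (2, 7, 2): truth gives 10; bid 7 gives 13 > 10. Violating.
Others bid (2, 2, 17): truth gives 8; no alternative beats it.
Others bid (2, 7, 17): truth gives 7; no alternative beats it.
(Checking all 64 profiles: 27 have a profitable deviation, 37 do not.)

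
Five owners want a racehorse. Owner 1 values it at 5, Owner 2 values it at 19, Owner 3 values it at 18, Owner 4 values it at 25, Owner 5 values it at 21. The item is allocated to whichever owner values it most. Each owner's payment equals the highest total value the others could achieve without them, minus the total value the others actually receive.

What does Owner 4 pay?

Owner 4 has the highest value and receives the item.
Without Owner 4, the item would go to the next-highest value, 21, so the others could achieve 21.
With Owner 4 present and winning, the others receive nothing, so their total is 0.
Payment = 21 - 0 = 21.

21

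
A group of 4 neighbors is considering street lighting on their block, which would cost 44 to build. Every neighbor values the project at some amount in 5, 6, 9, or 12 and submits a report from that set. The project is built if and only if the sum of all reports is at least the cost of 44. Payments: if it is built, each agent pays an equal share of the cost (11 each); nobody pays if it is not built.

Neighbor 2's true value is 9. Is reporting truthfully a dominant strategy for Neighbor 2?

Consider the case where Neighbor 1 reports 12, Neighbor 3 reports 12 and Neighbor 4 reports 12.
Truthful report 9: project built, pays 11, utility 9 - 11 = -2.
Report 5 instead: project not built, utility 0.
Since 0 > -2, reporting 5 is strictly better here, so truthful reporting is not dominant.

No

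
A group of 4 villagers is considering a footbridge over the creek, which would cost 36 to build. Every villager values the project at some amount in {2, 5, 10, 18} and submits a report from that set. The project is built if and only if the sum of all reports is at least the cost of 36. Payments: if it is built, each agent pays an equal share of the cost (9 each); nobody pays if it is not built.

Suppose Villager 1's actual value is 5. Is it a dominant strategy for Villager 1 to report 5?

No

Consider the case where Villager 2 reports 5, Villager 3 reports 10 and Villager 4 reports 18.
Truthful report 5: project built, pays 9, utility 5 - 9 = -4.
Report 2 instead: project not built, utility 0.
Since 0 > -4, reporting 2 is strictly better here, so truthful reporting is not dominant.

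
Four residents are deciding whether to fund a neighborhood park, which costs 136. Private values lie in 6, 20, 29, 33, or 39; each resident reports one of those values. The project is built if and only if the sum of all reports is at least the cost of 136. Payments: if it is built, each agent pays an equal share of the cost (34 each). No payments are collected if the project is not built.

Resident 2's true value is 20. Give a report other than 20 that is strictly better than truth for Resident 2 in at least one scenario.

6

Suppose Resident 1 reports 39, Resident 3 reports 39 and Resident 4 reports 39.
Report 20: project built, pays 34, utility 20 - 34 = -14.
Report 6: project not built, utility 0.
So reporting 6 beats truth here (0 > -14).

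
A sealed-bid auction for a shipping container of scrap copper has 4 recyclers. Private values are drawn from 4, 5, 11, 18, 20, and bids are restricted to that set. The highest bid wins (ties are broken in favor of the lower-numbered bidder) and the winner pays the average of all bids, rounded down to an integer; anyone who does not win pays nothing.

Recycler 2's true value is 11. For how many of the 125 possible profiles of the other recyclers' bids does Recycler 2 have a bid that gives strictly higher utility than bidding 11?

8

Others bid (4, 4, 4): truth gives 6; bid 5 gives 7 > 6. Violating.
Others bid (4, 4, 5): truth gives 5; bid 5 gives 7 > 5. Violating.
Others bid (4, 5, 4): truth gives 5; bid 5 gives 7 > 5. Violating.
Others bid (4, 5, 5): truth gives 5; bid 5 gives 7 > 5. Violating.
Others bid (4, 4, 11): truth gives 4; no alternative beats it.
Others bid (4, 4, 18): truth gives 0; no alternative beats it.
(Checking all 125 profiles: 8 have a profitable deviation, 117 do not.)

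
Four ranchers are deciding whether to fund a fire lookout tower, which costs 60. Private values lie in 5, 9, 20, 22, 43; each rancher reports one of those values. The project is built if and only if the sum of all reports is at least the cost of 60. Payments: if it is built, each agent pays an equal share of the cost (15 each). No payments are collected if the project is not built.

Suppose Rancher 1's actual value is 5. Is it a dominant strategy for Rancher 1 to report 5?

Check each profile of the others' reports and compare truth against every alternative report.
Others report (5, 5, 43): truth gives 0, best alternative gives -10.
Others report (5, 43, 5): truth gives 0, best alternative gives -10.
Others report (9, 20, 22): truth gives 0, best alternative gives -10.
Others report (9, 22, 20): truth gives 0, best alternative gives -10.
Others report (9, 22, 22): truth gives 0, best alternative gives -10.
Others report (20, 9, 22): truth gives 0, best alternative gives -10.
(Remaining 119 profiles checked similarly; truth is weakly best in each.)
In every case the truthful report is at least as good as any alternative, so it is a dominant strategy.

Yes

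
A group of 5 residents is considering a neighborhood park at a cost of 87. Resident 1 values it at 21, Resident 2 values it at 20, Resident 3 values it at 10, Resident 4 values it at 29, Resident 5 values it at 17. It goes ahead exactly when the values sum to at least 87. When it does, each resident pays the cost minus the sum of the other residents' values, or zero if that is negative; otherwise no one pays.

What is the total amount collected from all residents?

47

Total value 97 ≥ cost 87, so it is built.
Resident 1: others sum to 76; max(0, 87 - 76) = 11.
Resident 2: others sum to 77; max(0, 87 - 77) = 10.
Resident 3: others sum to 87; max(0, 87 - 87) = 0.
Resident 4: others sum to 68; max(0, 87 - 68) = 19.
Resident 5: others sum to 80; max(0, 87 - 80) = 7.
Total collected = 11 + 10 + 0 + 19 + 7 = 47.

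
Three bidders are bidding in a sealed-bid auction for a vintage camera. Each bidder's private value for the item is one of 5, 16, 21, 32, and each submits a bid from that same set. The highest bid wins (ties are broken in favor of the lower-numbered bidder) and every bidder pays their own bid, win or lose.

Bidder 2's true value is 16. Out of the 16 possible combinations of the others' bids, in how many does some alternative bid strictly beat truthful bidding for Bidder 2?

14

Others bid (5, 21): truth gives -16; bid 5 gives -5 > -16. Violating.
Others bid (5, 32): truth gives -16; bid 5 gives -5 > -16. Violating.
Others bid (16, 5): truth gives -16; bid 5 gives -5 > -16. Violating.
Others bid (16, 16): truth gives -16; bid 5 gives -5 > -16. Violating.
Others bid (5, 5): truth gives 0; no alternative beats it.
Others bid (5, 16): truth gives 0; no alternative beats it.
(Checking all 16 profiles: 14 have a profitable deviation, 2 do not.)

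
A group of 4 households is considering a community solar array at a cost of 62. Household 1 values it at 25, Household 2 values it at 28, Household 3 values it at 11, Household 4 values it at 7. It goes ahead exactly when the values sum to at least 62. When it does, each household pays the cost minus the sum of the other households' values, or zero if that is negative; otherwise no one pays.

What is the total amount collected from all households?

37

Total value 71 ≥ cost 62, so it is built.
Household 1: others sum to 46; max(0, 62 - 46) = 16.
Household 2: others sum to 43; max(0, 62 - 43) = 19.
Household 3: others sum to 60; max(0, 62 - 60) = 2.
Household 4: others sum to 64; max(0, 62 - 64) = 0.
Total collected = 16 + 19 + 2 + 0 = 37.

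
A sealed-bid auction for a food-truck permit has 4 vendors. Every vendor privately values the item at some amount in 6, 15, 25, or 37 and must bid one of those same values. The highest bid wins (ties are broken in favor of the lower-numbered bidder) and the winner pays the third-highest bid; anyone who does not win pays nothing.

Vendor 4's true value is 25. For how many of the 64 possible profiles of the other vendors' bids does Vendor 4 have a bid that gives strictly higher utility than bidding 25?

Others bid (6, 6, 25): truth gives 0; bid 37 gives 19 > 0. Violating.
Others bid (6, 15, 25): truth gives 0; bid 37 gives 10 > 0. Violating.
Others bid (6, 25, 6): truth gives 0; bid 37 gives 19 > 0. Violating.
Others bid (6, 25, 15): truth gives 0; bid 37 gives 10 > 0. Violating.
Others bid (6, 6, 6): truth gives 19; no alternative beats it.
Others bid (6, 6, 15): truth gives 19; no alternative beats it.
(Checking all 64 profiles: 12 have a profitable deviation, 52 do not.)

12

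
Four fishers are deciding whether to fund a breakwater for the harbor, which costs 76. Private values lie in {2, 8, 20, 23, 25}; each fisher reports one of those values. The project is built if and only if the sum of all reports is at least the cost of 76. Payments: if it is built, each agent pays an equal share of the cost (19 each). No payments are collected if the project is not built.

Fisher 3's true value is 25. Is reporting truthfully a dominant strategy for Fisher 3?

Yes

Check each profile of the others' reports and compare truth against every alternative report.
Others report (2, 25, 25): truth gives 6, best alternative gives 0.
Others report (8, 20, 23): truth gives 6, best alternative gives 0.
Others report (8, 23, 20): truth gives 6, best alternative gives 0.
Others report (20, 8, 23): truth gives 6, best alternative gives 0.
Others report (20, 23, 8): truth gives 6, best alternative gives 0.
Others report (23, 8, 20): truth gives 6, best alternative gives 0.
(Remaining 119 profiles checked similarly; truth is weakly best in each.)
In every case the truthful report is at least as good as any alternative, so it is a dominant strategy.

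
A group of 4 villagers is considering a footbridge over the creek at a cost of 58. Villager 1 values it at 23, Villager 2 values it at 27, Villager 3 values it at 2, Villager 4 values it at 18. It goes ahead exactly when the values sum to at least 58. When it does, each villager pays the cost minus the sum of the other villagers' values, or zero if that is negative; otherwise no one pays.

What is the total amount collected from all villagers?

32

Total value 70 ≥ cost 58, so it is built.
Villager 1: others sum to 47; max(0, 58 - 47) = 11.
Villager 2: others sum to 43; max(0, 58 - 43) = 15.
Villager 3: others sum to 68; max(0, 58 - 68) = 0.
Villager 4: others sum to 52; max(0, 58 - 52) = 6.
Total collected = 11 + 15 + 0 + 6 = 32.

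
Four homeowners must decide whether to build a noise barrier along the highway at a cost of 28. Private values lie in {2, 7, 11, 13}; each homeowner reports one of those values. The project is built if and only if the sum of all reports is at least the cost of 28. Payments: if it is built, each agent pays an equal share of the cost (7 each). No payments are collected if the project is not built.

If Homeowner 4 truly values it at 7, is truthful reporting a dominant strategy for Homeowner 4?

Yes

Check each profile of the others' reports and compare truth against every alternative report.
Others report (2, 2, 2): truth gives 0, best alternative gives 0.
Others report (2, 2, 7): truth gives 0, best alternative gives 0.
Others report (2, 2, 11): truth gives 0, best alternative gives 0.
Others report (2, 2, 13): truth gives 0, best alternative gives 0.
Others report (2, 7, 2): truth gives 0, best alternative gives 0.
Others report (2, 7, 7): truth gives 0, best alternative gives 0.
(Remaining 58 profiles checked similarly; truth is weakly best in each.)
In every case the truthful report is at least as good as any alternative, so it is a dominant strategy.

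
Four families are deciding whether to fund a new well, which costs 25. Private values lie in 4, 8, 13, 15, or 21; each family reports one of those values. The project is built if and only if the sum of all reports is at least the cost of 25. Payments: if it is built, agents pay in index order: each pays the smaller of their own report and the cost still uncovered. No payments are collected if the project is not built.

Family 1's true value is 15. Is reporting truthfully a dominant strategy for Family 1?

Consider the case where Family 2 reports 4, Family 3 reports 4 and Family 4 reports 4.
Truthful report 15: project built, pays 15, utility 15 - 15 = 0.
Report 13 instead: project built, pays 13, utility 15 - 13 = 2.
Since 2 > 0, reporting 13 is strictly better here, so truthful reporting is not dominant.

No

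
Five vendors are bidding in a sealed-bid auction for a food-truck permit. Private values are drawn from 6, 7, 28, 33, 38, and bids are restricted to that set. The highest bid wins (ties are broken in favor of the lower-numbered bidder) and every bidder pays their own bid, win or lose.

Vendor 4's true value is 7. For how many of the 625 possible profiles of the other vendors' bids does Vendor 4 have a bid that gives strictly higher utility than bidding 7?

623

Others bid (6, 6, 6, 28): truth gives -7; bid 6 gives -6 > -7. Violating.
Others bid (6, 6, 6, 33): truth gives -7; bid 6 gives -6 > -7. Violating.
Others bid (6, 6, 6, 38): truth gives -7; bid 6 gives -6 > -7. Violating.
Others bid (6, 6, 7, 6): truth gives -7; bid 6 gives -6 > -7. Violating.
Others bid (6, 6, 6, 6): truth gives 0; no alternative beats it.
Others bid (6, 6, 6, 7): truth gives 0; no alternative beats it.
(Checking all 625 profiles: 623 have a profitable deviation, 2 do not.)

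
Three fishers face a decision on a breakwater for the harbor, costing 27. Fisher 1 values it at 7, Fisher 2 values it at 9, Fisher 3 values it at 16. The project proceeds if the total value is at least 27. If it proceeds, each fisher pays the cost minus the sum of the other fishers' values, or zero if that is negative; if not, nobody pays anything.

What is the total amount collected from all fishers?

Total value 32 ≥ cost 27, so it is built.
Fisher 1: others sum to 25; max(0, 27 - 25) = 2.
Fisher 2: others sum to 23; max(0, 27 - 23) = 4.
Fisher 3: others sum to 16; max(0, 27 - 16) = 11.
Total collected = 2 + 4 + 11 = 17.

17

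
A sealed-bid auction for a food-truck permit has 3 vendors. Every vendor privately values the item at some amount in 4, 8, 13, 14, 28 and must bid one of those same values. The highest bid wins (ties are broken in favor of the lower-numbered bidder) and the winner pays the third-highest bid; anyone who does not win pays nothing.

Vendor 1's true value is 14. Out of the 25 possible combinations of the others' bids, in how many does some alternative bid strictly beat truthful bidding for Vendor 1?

Others bid (4, 28): truth gives 0; bid 28 gives 10 > 0. Violating.
Others bid (8, 28): truth gives 0; bid 28 gives 6 > 0. Violating.
Others bid (13, 28): truth gives 0; bid 28 gives 1 > 0. Violating.
Others bid (28, 4): truth gives 0; bid 28 gives 10 > 0. Violating.
Others bid (4, 4): truth gives 10; no alternative beats it.
Others bid (4, 8): truth gives 10; no alternative beats it.
(Checking all 25 profiles: 6 have a profitable deviation, 19 do not.)

6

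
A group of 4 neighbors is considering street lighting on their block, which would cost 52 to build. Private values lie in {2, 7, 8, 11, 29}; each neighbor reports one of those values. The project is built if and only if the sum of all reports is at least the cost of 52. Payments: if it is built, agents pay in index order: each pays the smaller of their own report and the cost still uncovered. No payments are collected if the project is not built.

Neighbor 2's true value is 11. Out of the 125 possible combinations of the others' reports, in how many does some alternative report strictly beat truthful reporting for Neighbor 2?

Others report (2, 29, 29): truth gives 0; report 2 gives 9 > 0. Violating.
Others report (7, 8, 29): truth gives 0; report 8 gives 3 > 0. Violating.
Others report (7, 11, 29): truth gives 0; report 7 gives 4 > 0. Violating.
Others report (7, 29, 8): truth gives 0; report 8 gives 3 > 0. Violating.
Others report (2, 2, 2): truth gives 0; no alternative beats it.
Others report (2, 2, 7): truth gives 0; no alternative beats it.
(Checking all 125 profiles: 37 have a profitable deviation, 88 do not.)

37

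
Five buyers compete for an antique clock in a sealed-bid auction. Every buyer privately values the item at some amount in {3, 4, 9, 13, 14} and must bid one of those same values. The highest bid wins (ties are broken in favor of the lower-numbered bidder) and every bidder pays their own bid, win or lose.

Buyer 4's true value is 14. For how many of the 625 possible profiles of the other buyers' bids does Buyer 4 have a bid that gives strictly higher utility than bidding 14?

413

Others bid (3, 3, 3, 3): truth gives 0; bid 4 gives 10 > 0. Violating.
Others bid (3, 3, 3, 4): truth gives 0; bid 4 gives 10 > 0. Violating.
Others bid (3, 3, 3, 9): truth gives 0; bid 9 gives 5 > 0. Violating.
Others bid (3, 3, 3, 13): truth gives 0; bid 13 gives 1 > 0. Violating.
Others bid (3, 3, 3, 14): truth gives 0; no alternative beats it.
Others bid (3, 3, 4, 14): truth gives 0; no alternative beats it.
(Checking all 625 profiles: 413 have a profitable deviation, 212 do not.)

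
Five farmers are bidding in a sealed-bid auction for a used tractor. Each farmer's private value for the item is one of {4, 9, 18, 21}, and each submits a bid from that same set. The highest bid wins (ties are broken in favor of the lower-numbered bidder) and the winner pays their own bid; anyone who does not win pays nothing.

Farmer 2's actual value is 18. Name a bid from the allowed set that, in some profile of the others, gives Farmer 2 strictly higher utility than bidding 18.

Suppose Farmer 1 bids 4, Farmer 3 bids 4, Farmer 4 bids 4 and Farmer 5 bids 4.
Bid 18: wins, pays 18, utility 18 - 18 = 0.
Bid 9: wins, pays 9, utility 18 - 9 = 9.
So bidding 9 beats truth here (9 > 0).

9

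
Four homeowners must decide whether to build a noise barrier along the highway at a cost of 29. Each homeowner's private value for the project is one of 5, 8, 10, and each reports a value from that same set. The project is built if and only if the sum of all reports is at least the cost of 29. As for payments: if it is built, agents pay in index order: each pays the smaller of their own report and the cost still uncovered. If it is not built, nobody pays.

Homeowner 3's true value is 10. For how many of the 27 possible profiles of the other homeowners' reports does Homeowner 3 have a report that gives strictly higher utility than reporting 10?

Others report (5, 8, 8): truth gives 0; report 8 gives 2 > 0. Violating.
Others report (5, 8, 10): truth gives 0; report 8 gives 2 > 0. Violating.
Others report (5, 10, 8): truth gives 0; report 8 gives 2 > 0. Violating.
Others report (5, 10, 10): truth gives 0; report 5 gives 5 > 0. Violating.
Others report (5, 5, 5): truth gives 0; no alternative beats it.
Others report (5, 5, 8): truth gives 0; no alternative beats it.
(Checking all 27 profiles: 20 have a profitable deviation, 7 do not.)

20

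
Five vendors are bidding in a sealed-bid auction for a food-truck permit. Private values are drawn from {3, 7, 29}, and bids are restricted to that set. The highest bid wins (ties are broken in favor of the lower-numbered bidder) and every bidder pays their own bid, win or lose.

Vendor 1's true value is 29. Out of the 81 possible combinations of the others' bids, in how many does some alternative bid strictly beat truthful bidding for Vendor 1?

16

Others bid (3, 3, 3, 3): truth gives 0; bid 3 gives 26 > 0. Violating.
Others bid (3, 3, 3, 7): truth gives 0; bid 7 gives 22 > 0. Violating.
Others bid (3, 3, 7, 3): truth gives 0; bid 7 gives 22 > 0. Violating.
Others bid (3, 3, 7, 7): truth gives 0; bid 7 gives 22 > 0. Violating.
Others bid (3, 3, 3, 29): truth gives 0; no alternative beats it.
Others bid (3, 3, 7, 29): truth gives 0; no alternative beats it.
(Checking all 81 profiles: 16 have a profitable deviation, 65 do not.)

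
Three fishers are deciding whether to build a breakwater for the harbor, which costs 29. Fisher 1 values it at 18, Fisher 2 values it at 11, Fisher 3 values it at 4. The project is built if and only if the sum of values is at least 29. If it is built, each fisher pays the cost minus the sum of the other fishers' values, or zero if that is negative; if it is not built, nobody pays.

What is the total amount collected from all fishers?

Total value 33 ≥ cost 29, so it is built.
Fisher 1: others sum to 15; max(0, 29 - 15) = 14.
Fisher 2: others sum to 22; max(0, 29 - 22) = 7.
Fisher 3: others sum to 29; max(0, 29 - 29) = 0.
Total collected = 14 + 7 + 0 = 21.

21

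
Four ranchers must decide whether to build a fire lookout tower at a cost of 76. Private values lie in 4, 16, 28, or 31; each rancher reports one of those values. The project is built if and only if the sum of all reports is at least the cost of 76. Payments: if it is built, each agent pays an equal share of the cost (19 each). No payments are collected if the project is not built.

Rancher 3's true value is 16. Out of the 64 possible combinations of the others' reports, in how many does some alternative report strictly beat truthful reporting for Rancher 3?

Others report (4, 28, 28): truth gives -3; report 4 gives 0 > -3. Violating.
Others report (4, 28, 31): truth gives -3; report 4 gives 0 > -3. Violating.
Others report (4, 31, 28): truth gives -3; report 4 gives 0 > -3. Violating.
Others report (4, 31, 31): truth gives -3; report 4 gives 0 > -3. Violating.
Others report (4, 4, 4): truth gives 0; no alternative beats it.
Others report (4, 4, 16): truth gives 0; no alternative beats it.
(Checking all 64 profiles: 18 have a profitable deviation, 46 do not.)

18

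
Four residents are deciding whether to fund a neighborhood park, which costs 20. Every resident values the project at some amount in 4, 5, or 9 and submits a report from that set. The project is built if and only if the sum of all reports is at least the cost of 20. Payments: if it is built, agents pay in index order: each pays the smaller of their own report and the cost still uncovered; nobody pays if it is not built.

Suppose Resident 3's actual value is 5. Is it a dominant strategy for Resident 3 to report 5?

No

Consider the case where Resident 1 reports 4, Resident 2 reports 4 and Resident 4 reports 9.
Truthful report 5: project built, pays 5, utility 5 - 5 = 0.
Report 4 instead: project built, pays 4, utility 5 - 4 = 1.
Since 1 > 0, reporting 4 is strictly better here, so truthful reporting is not dominant.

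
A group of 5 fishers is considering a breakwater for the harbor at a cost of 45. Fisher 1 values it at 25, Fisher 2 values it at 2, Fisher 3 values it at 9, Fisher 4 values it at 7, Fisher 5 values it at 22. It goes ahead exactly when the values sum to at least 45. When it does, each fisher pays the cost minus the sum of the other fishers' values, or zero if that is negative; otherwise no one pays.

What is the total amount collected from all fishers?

Total value 65 ≥ cost 45, so it is built.
Fisher 1: others sum to 40; max(0, 45 - 40) = 5.
Fisher 2: others sum to 63; max(0, 45 - 63) = 0.
Fisher 3: others sum to 56; max(0, 45 - 56) = 0.
Fisher 4: others sum to 58; max(0, 45 - 58) = 0.
Fisher 5: others sum to 43; max(0, 45 - 43) = 2.
Total collected = 5 + 0 + 0 + 0 + 2 = 7.

7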